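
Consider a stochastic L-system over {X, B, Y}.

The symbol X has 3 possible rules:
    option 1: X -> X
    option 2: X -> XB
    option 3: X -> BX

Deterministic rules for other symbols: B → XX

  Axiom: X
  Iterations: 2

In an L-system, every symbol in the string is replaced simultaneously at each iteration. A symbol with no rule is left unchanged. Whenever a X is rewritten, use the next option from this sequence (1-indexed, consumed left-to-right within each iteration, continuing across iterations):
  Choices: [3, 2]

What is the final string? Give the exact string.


Answer: XXXB

Derivation:
Step 0: X
Step 1: BX  (used choices [3])
Step 2: XXXB  (used choices [2])


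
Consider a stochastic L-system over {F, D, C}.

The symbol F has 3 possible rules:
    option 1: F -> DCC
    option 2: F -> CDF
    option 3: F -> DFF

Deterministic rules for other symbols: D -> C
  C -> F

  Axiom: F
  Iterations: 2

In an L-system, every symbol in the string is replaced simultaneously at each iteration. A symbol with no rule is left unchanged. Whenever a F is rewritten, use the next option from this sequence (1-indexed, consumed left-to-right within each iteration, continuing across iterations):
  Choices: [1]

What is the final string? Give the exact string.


Answer: CFF

Derivation:
Step 0: F
Step 1: DCC  (used choices [1])
Step 2: CFF  (used choices [])


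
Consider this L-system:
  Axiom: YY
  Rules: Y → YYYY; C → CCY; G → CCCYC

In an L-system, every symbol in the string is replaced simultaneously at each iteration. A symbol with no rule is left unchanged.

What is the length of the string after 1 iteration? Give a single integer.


Answer: 8

Derivation:
Step 0: length = 2
Step 1: length = 8


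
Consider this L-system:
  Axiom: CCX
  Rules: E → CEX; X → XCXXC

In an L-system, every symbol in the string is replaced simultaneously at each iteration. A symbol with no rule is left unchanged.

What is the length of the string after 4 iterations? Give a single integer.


Answer: 163

Derivation:
Step 0: length = 3
Step 1: length = 7
Step 2: length = 19
Step 3: length = 55
Step 4: length = 163


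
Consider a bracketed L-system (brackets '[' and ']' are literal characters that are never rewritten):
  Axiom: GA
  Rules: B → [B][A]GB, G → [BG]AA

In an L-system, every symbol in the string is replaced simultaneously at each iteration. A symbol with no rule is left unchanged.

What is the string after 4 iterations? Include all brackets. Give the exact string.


Answer: [[[[B][A]GB][A][BG]AA[B][A]GB][A][[B][A]GB[BG]AA]AA[[B][A]GB][A][BG]AA[B][A]GB[[[B][A]GB][A][BG]AA[B][A]GB[[B][A]GB[BG]AA]AA]AA]AAA

Derivation:
Step 0: GA
Step 1: [BG]AAA
Step 2: [[B][A]GB[BG]AA]AAA
Step 3: [[[B][A]GB][A][BG]AA[B][A]GB[[B][A]GB[BG]AA]AA]AAA
Step 4: [[[[B][A]GB][A][BG]AA[B][A]GB][A][[B][A]GB[BG]AA]AA[[B][A]GB][A][BG]AA[B][A]GB[[[B][A]GB][A][BG]AA[B][A]GB[[B][A]GB[BG]AA]AA]AA]AAA


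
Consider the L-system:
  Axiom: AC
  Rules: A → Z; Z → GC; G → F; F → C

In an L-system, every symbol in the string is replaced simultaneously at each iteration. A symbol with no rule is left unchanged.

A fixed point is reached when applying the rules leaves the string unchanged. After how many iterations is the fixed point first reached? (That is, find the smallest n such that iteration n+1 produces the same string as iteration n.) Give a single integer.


Answer: 4

Derivation:
Step 0: AC
Step 1: ZC
Step 2: GCC
Step 3: FCC
Step 4: CCC
Step 5: CCC  (unchanged — fixed point at step 4)


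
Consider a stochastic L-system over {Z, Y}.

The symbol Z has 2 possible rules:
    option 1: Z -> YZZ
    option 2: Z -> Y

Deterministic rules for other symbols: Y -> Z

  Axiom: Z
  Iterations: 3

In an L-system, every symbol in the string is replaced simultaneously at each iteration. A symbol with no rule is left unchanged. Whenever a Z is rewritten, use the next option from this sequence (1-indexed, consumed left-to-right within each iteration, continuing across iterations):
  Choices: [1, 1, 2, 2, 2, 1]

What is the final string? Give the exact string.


Answer: YZYYZZZ

Derivation:
Step 0: Z
Step 1: YZZ  (used choices [1])
Step 2: ZYZZY  (used choices [1, 2])
Step 3: YZYYZZZ  (used choices [2, 2, 1])


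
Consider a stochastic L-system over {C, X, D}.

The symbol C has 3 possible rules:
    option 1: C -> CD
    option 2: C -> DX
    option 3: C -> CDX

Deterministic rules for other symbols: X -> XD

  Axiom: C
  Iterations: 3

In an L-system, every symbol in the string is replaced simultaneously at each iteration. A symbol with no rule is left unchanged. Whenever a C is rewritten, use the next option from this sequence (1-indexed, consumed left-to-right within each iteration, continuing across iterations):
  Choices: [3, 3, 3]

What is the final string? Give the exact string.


Answer: CDXDXDDXDD

Derivation:
Step 0: C
Step 1: CDX  (used choices [3])
Step 2: CDXDXD  (used choices [3])
Step 3: CDXDXDDXDD  (used choices [3])


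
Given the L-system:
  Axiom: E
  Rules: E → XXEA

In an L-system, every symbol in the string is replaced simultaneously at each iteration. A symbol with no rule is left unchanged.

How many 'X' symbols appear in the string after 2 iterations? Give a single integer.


Step 0: E  (0 'X')
Step 1: XXEA  (2 'X')
Step 2: XXXXEAA  (4 'X')

Answer: 4


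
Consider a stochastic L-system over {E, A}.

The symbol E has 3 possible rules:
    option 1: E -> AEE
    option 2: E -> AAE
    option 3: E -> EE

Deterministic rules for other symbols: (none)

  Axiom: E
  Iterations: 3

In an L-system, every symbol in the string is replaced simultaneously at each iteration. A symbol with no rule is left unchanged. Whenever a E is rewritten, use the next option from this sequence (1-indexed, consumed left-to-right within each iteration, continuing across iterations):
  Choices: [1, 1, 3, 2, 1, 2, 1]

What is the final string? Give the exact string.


Step 0: E
Step 1: AEE  (used choices [1])
Step 2: AAEEEE  (used choices [1, 3])
Step 3: AAAAEAEEAAEAEE  (used choices [2, 1, 2, 1])

Answer: AAAAEAEEAAEAEE


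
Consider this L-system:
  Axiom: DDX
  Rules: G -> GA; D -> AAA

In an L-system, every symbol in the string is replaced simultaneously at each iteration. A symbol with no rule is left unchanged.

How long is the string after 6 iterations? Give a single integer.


Step 0: length = 3
Step 1: length = 7
Step 2: length = 7
Step 3: length = 7
Step 4: length = 7
Step 5: length = 7
Step 6: length = 7

Answer: 7


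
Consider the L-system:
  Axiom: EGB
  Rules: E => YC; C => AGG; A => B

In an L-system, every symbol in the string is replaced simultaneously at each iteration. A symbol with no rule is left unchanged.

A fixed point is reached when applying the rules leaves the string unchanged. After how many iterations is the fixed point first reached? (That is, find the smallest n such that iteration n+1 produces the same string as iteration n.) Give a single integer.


Answer: 3

Derivation:
Step 0: EGB
Step 1: YCGB
Step 2: YAGGGB
Step 3: YBGGGB
Step 4: YBGGGB  (unchanged — fixed point at step 3)


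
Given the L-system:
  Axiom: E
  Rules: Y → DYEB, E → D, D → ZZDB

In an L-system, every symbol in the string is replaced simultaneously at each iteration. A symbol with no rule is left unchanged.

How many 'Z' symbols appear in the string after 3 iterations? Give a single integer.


Answer: 4

Derivation:
Step 0: E  (0 'Z')
Step 1: D  (0 'Z')
Step 2: ZZDB  (2 'Z')
Step 3: ZZZZDBB  (4 'Z')


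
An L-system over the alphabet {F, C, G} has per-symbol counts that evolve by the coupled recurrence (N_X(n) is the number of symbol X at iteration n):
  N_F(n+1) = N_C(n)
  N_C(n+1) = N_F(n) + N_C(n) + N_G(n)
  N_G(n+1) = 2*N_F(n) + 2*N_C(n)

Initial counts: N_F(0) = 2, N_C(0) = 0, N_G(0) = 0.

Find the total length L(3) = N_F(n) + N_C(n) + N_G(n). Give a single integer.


Answer: 34

Derivation:
Step 0: N_F=2, N_C=0, N_G=0, L=2
Step 1: N_F=0, N_C=2, N_G=4, L=6
Step 2: N_F=2, N_C=6, N_G=4, L=12
Step 3: N_F=6, N_C=12, N_G=16, L=34


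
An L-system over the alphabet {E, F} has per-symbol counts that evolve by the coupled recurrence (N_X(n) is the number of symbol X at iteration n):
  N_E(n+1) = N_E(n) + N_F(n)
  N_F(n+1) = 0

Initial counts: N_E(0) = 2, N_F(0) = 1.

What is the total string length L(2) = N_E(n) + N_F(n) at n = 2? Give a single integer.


Answer: 3

Derivation:
Step 0: N_E=2, N_F=1, L=3
Step 1: N_E=3, N_F=0, L=3
Step 2: N_E=3, N_F=0, L=3


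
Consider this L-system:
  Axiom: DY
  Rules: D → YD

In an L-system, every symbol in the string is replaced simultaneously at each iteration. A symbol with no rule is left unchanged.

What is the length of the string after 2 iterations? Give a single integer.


Answer: 4

Derivation:
Step 0: length = 2
Step 1: length = 3
Step 2: length = 4


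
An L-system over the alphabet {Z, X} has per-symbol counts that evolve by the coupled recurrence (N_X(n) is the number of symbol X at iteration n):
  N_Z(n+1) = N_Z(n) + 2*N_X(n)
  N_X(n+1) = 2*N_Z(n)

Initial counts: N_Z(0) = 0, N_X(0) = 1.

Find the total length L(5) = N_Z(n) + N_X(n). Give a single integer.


Answer: 94

Derivation:
Step 0: N_Z=0, N_X=1, L=1
Step 1: N_Z=2, N_X=0, L=2
Step 2: N_Z=2, N_X=4, L=6
Step 3: N_Z=10, N_X=4, L=14
Step 4: N_Z=18, N_X=20, L=38
Step 5: N_Z=58, N_X=36, L=94


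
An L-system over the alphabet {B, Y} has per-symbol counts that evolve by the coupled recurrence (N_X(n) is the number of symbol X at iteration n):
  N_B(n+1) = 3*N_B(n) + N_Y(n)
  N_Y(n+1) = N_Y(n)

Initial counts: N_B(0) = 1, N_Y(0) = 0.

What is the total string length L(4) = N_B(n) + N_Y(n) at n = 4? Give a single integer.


Step 0: N_B=1, N_Y=0, L=1
Step 1: N_B=3, N_Y=0, L=3
Step 2: N_B=9, N_Y=0, L=9
Step 3: N_B=27, N_Y=0, L=27
Step 4: N_B=81, N_Y=0, L=81

Answer: 81


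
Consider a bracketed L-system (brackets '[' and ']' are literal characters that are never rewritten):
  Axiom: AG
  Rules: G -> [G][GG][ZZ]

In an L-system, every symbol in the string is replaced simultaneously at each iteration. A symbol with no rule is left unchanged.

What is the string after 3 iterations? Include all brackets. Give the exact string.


Answer: A[[[G][GG][ZZ]][[G][GG][ZZ][G][GG][ZZ]][ZZ]][[[G][GG][ZZ]][[G][GG][ZZ][G][GG][ZZ]][ZZ][[G][GG][ZZ]][[G][GG][ZZ][G][GG][ZZ]][ZZ]][ZZ]

Derivation:
Step 0: AG
Step 1: A[G][GG][ZZ]
Step 2: A[[G][GG][ZZ]][[G][GG][ZZ][G][GG][ZZ]][ZZ]
Step 3: A[[[G][GG][ZZ]][[G][GG][ZZ][G][GG][ZZ]][ZZ]][[[G][GG][ZZ]][[G][GG][ZZ][G][GG][ZZ]][ZZ][[G][GG][ZZ]][[G][GG][ZZ][G][GG][ZZ]][ZZ]][ZZ]


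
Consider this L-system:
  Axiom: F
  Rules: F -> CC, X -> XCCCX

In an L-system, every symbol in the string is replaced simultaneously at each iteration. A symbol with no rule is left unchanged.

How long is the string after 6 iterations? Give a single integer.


Answer: 2

Derivation:
Step 0: length = 1
Step 1: length = 2
Step 2: length = 2
Step 3: length = 2
Step 4: length = 2
Step 5: length = 2
Step 6: length = 2


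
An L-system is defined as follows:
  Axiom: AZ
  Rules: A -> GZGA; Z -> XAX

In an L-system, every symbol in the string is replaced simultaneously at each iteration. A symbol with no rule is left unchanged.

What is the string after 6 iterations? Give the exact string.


Answer: GXGXGXAXGGZGAXGGXGZGAXGGXAXGGZGAXGGXGXGZGAXGGXAXGGZGAXGGXGXAXGGZGAXGGXGZGAXGGXAXGGZGAXGXGXGZGAXGGXAXGGZGAXGGXGXAXGGZGAXGGXGZGAXGGXAXGGZGAX

Derivation:
Step 0: AZ
Step 1: GZGAXAX
Step 2: GXAXGGZGAXGZGAX
Step 3: GXGZGAXGGXAXGGZGAXGXAXGGZGAX
Step 4: GXGXAXGGZGAXGGXGZGAXGGXAXGGZGAXGXGZGAXGGXAXGGZGAX
Step 5: GXGXGZGAXGGXAXGGZGAXGGXGXAXGGZGAXGGXGZGAXGGXAXGGZGAXGXGXAXGGZGAXGGXGZGAXGGXAXGGZGAX
Step 6: GXGXGXAXGGZGAXGGXGZGAXGGXAXGGZGAXGGXGXGZGAXGGXAXGGZGAXGGXGXAXGGZGAXGGXGZGAXGGXAXGGZGAXGXGXGZGAXGGXAXGGZGAXGGXGXAXGGZGAXGGXGZGAXGGXAXGGZGAX


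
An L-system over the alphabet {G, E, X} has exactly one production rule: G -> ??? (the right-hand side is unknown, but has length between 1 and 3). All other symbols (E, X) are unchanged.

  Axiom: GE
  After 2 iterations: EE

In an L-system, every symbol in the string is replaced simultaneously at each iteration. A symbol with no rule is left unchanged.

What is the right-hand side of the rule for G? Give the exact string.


Trying G -> E:
  Step 0: GE
  Step 1: EE
  Step 2: EE
Matches the given result.

Answer: E


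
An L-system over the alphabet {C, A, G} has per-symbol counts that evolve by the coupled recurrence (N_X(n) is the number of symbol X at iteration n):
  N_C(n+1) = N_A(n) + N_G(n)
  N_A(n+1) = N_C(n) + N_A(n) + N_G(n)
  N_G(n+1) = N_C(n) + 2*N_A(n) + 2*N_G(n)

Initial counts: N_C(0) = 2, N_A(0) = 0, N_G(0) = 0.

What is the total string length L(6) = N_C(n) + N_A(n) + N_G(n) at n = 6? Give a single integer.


Step 0: N_C=2, N_A=0, N_G=0, L=2
Step 1: N_C=0, N_A=2, N_G=2, L=4
Step 2: N_C=4, N_A=4, N_G=8, L=16
Step 3: N_C=12, N_A=16, N_G=28, L=56
Step 4: N_C=44, N_A=56, N_G=100, L=200
Step 5: N_C=156, N_A=200, N_G=356, L=712
Step 6: N_C=556, N_A=712, N_G=1268, L=2536

Answer: 2536


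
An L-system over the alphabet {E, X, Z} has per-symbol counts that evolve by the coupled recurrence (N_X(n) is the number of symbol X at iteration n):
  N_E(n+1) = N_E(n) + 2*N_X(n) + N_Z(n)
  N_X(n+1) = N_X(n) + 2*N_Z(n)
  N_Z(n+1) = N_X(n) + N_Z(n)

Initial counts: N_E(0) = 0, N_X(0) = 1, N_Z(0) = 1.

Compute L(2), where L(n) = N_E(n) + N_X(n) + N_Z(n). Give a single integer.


Step 0: N_E=0, N_X=1, N_Z=1, L=2
Step 1: N_E=3, N_X=3, N_Z=2, L=8
Step 2: N_E=11, N_X=7, N_Z=5, L=23

Answer: 23


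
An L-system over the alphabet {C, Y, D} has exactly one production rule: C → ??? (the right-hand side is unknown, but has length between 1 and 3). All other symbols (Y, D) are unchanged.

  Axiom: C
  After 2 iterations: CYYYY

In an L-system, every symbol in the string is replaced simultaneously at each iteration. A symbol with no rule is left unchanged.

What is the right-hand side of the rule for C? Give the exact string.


Answer: CYY

Derivation:
Trying C → CYY:
  Step 0: C
  Step 1: CYY
  Step 2: CYYYY
Matches the given result.


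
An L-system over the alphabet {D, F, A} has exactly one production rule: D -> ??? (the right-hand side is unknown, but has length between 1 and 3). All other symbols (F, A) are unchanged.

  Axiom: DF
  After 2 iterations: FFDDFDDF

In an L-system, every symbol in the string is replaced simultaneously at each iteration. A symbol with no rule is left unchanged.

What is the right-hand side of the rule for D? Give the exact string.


Trying D -> FDD:
  Step 0: DF
  Step 1: FDDF
  Step 2: FFDDFDDF
Matches the given result.

Answer: FDD


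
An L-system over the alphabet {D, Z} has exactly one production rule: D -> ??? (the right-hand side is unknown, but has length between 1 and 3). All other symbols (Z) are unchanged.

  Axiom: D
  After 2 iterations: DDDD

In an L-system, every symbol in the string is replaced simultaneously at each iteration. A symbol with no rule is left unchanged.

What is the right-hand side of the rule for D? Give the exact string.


Trying D -> DD:
  Step 0: D
  Step 1: DD
  Step 2: DDDD
Matches the given result.

Answer: DD


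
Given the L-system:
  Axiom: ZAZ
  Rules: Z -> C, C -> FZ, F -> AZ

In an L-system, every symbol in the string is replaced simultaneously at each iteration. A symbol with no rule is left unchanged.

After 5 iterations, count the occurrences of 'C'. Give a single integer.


Step 0: ZAZ  (0 'C')
Step 1: CAC  (2 'C')
Step 2: FZAFZ  (0 'C')
Step 3: AZCAAZC  (2 'C')
Step 4: ACFZAACFZ  (2 'C')
Step 5: AFZAZCAAFZAZC  (2 'C')

Answer: 2


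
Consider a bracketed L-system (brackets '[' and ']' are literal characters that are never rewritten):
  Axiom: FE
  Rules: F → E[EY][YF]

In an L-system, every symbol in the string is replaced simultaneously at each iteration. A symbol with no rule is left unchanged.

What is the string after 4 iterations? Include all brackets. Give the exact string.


Step 0: FE
Step 1: E[EY][YF]E
Step 2: E[EY][YE[EY][YF]]E
Step 3: E[EY][YE[EY][YE[EY][YF]]]E
Step 4: E[EY][YE[EY][YE[EY][YE[EY][YF]]]]E

Answer: E[EY][YE[EY][YE[EY][YE[EY][YF]]]]E


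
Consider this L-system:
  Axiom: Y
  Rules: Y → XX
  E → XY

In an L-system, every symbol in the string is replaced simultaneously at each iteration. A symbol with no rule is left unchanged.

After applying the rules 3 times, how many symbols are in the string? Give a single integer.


Step 0: length = 1
Step 1: length = 2
Step 2: length = 2
Step 3: length = 2

Answer: 2


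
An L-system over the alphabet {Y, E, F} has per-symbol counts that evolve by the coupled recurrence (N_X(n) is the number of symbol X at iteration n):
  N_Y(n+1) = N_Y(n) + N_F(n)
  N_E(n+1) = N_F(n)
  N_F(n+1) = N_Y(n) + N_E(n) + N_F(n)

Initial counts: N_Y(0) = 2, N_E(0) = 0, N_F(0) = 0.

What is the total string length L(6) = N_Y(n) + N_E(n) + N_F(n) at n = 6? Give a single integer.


Answer: 252

Derivation:
Step 0: N_Y=2, N_E=0, N_F=0, L=2
Step 1: N_Y=2, N_E=0, N_F=2, L=4
Step 2: N_Y=4, N_E=2, N_F=4, L=10
Step 3: N_Y=8, N_E=4, N_F=10, L=22
Step 4: N_Y=18, N_E=10, N_F=22, L=50
Step 5: N_Y=40, N_E=22, N_F=50, L=112
Step 6: N_Y=90, N_E=50, N_F=112, L=252


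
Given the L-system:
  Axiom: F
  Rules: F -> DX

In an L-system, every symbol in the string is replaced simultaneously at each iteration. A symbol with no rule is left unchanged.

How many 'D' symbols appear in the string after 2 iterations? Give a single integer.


Step 0: F  (0 'D')
Step 1: DX  (1 'D')
Step 2: DX  (1 'D')

Answer: 1


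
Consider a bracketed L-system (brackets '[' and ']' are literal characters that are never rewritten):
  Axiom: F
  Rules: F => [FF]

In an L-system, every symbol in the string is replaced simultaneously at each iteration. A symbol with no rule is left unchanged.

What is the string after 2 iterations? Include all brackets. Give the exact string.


Answer: [[FF][FF]]

Derivation:
Step 0: F
Step 1: [FF]
Step 2: [[FF][FF]]


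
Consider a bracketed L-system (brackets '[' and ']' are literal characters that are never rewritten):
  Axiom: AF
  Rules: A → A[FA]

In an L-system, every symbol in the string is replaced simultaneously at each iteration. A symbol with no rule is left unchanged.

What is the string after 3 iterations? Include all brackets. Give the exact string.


Step 0: AF
Step 1: A[FA]F
Step 2: A[FA][FA[FA]]F
Step 3: A[FA][FA[FA]][FA[FA][FA[FA]]]F

Answer: A[FA][FA[FA]][FA[FA][FA[FA]]]F


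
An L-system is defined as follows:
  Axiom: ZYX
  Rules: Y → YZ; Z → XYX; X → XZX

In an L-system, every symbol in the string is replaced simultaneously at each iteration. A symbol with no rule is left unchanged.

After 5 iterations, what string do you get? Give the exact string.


Step 0: ZYX
Step 1: XYXYZXZX
Step 2: XZXYZXZXYZXYXXZXXYXXZX
Step 3: XZXXYXXZXYZXYXXZXXYXXZXYZXYXXZXYZXZXXZXXYXXZXXZXYZXZXXZXXYXXZX
Step 4: XZXXYXXZXXZXYZXZXXZXXYXXZXYZXYXXZXYZXZXXZXXYXXZXXZXYZXZXXZXXYXXZXYZXYXXZXYZXZXXZXXYXXZXYZXYXXZXXYXXZXXZXXYXXZXXZXYZXZXXZXXYXXZXXZXXYXXZXYZXYXXZXXYXXZXXZXXYXXZXXZXYZXZXXZXXYXXZX
Step 5: XZXXYXXZXXZXYZXZXXZXXYXXZXXZXXYXXZXYZXYXXZXXYXXZXXZXXYXXZXXZXYZXZXXZXXYXXZXYZXYXXZXYZXZXXZXXYXXZXYZXYXXZXXYXXZXXZXXYXXZXXZXYZXZXXZXXYXXZXXZXXYXXZXYZXYXXZXXYXXZXXZXXYXXZXXZXYZXZXXZXXYXXZXYZXYXXZXYZXZXXZXXYXXZXYZXYXXZXXYXXZXXZXXYXXZXXZXYZXZXXZXXYXXZXYZXYXXZXYZXZXXZXXYXXZXXZXYZXZXXZXXYXXZXXZXXYXXZXXZXYZXZXXZXXYXXZXXZXXYXXZXYZXYXXZXXYXXZXXZXXYXXZXXZXYZXZXXZXXYXXZXXZXXYXXZXXZXYZXZXXZXXYXXZXYZXYXXZXYZXZXXZXXYXXZXXZXYZXZXXZXXYXXZXXZXXYXXZXXZXYZXZXXZXXYXXZXXZXXYXXZXYZXYXXZXXYXXZXXZXXYXXZXXZXYZXZXXZXXYXXZX

Answer: XZXXYXXZXXZXYZXZXXZXXYXXZXXZXXYXXZXYZXYXXZXXYXXZXXZXXYXXZXXZXYZXZXXZXXYXXZXYZXYXXZXYZXZXXZXXYXXZXYZXYXXZXXYXXZXXZXXYXXZXXZXYZXZXXZXXYXXZXXZXXYXXZXYZXYXXZXXYXXZXXZXXYXXZXXZXYZXZXXZXXYXXZXYZXYXXZXYZXZXXZXXYXXZXYZXYXXZXXYXXZXXZXXYXXZXXZXYZXZXXZXXYXXZXYZXYXXZXYZXZXXZXXYXXZXXZXYZXZXXZXXYXXZXXZXXYXXZXXZXYZXZXXZXXYXXZXXZXXYXXZXYZXYXXZXXYXXZXXZXXYXXZXXZXYZXZXXZXXYXXZXXZXXYXXZXXZXYZXZXXZXXYXXZXYZXYXXZXYZXZXXZXXYXXZXXZXYZXZXXZXXYXXZXXZXXYXXZXXZXYZXZXXZXXYXXZXXZXXYXXZXYZXYXXZXXYXXZXXZXXYXXZXXZXYZXZXXZXXYXXZX


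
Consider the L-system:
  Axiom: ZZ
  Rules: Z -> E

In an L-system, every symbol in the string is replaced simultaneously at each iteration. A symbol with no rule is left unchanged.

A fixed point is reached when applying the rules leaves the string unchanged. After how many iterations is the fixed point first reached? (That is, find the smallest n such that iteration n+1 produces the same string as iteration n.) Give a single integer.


Answer: 1

Derivation:
Step 0: ZZ
Step 1: EE
Step 2: EE  (unchanged — fixed point at step 1)


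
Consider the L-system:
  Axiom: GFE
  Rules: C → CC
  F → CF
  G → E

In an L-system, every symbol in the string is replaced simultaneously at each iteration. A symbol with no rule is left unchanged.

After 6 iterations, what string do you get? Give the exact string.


Answer: ECCCCCCCCCCCCCCCCCCCCCCCCCCCCCCCCCCCCCCCCCCCCCCCCCCCCCCCCCCCCCCCFE

Derivation:
Step 0: GFE
Step 1: ECFE
Step 2: ECCCFE
Step 3: ECCCCCCCFE
Step 4: ECCCCCCCCCCCCCCCFE
Step 5: ECCCCCCCCCCCCCCCCCCCCCCCCCCCCCCCFE
Step 6: ECCCCCCCCCCCCCCCCCCCCCCCCCCCCCCCCCCCCCCCCCCCCCCCCCCCCCCCCCCCCCCCFE


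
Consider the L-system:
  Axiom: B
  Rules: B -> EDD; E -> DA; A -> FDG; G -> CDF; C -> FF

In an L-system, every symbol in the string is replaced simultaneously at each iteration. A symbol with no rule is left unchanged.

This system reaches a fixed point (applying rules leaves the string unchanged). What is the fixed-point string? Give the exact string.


Answer: DFDFFDFDD

Derivation:
Step 0: B
Step 1: EDD
Step 2: DADD
Step 3: DFDGDD
Step 4: DFDCDFDD
Step 5: DFDFFDFDD
Step 6: DFDFFDFDD  (unchanged — fixed point at step 5)


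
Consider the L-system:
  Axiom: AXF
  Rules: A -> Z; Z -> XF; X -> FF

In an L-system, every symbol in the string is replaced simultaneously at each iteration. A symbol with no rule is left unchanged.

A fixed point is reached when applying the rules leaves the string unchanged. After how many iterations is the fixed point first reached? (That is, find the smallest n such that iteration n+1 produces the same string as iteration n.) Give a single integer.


Step 0: AXF
Step 1: ZFFF
Step 2: XFFFF
Step 3: FFFFFF
Step 4: FFFFFF  (unchanged — fixed point at step 3)

Answer: 3


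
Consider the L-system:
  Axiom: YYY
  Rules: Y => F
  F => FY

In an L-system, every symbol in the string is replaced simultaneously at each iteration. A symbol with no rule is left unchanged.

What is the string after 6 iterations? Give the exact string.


Answer: FYFFYFYFFYFFYFYFFYFYFFYFFYFYFFYFYFFYFFY

Derivation:
Step 0: YYY
Step 1: FFF
Step 2: FYFYFY
Step 3: FYFFYFFYF
Step 4: FYFFYFYFFYFYFFY
Step 5: FYFFYFYFFYFFYFYFFYFFYFYF
Step 6: FYFFYFYFFYFFYFYFFYFYFFYFFYFYFFYFYFFYFFY


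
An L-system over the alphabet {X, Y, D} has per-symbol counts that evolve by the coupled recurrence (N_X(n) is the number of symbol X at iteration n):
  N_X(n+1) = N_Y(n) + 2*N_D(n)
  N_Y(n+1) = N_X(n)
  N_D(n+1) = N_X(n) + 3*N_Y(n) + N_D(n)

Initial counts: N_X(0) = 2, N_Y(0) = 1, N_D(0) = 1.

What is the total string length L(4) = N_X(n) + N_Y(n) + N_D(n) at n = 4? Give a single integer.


Answer: 236

Derivation:
Step 0: N_X=2, N_Y=1, N_D=1, L=4
Step 1: N_X=3, N_Y=2, N_D=6, L=11
Step 2: N_X=14, N_Y=3, N_D=15, L=32
Step 3: N_X=33, N_Y=14, N_D=38, L=85
Step 4: N_X=90, N_Y=33, N_D=113, L=236


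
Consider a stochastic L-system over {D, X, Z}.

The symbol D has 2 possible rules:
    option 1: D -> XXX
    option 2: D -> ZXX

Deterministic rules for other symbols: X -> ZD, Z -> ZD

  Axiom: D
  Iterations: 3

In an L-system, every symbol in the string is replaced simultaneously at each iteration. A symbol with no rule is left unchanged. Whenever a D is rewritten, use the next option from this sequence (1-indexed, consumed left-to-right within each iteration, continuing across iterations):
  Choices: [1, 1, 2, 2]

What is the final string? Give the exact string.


Step 0: D
Step 1: XXX  (used choices [1])
Step 2: ZDZDZD  (used choices [])
Step 3: ZDXXXZDZXXZDZXX  (used choices [1, 2, 2])

Answer: ZDXXXZDZXXZDZXX


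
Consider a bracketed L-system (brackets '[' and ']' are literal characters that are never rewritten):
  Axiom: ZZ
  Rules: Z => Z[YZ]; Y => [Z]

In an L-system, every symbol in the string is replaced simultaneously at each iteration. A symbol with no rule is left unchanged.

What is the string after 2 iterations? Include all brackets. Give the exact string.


Step 0: ZZ
Step 1: Z[YZ]Z[YZ]
Step 2: Z[YZ][[Z]Z[YZ]]Z[YZ][[Z]Z[YZ]]

Answer: Z[YZ][[Z]Z[YZ]]Z[YZ][[Z]Z[YZ]]


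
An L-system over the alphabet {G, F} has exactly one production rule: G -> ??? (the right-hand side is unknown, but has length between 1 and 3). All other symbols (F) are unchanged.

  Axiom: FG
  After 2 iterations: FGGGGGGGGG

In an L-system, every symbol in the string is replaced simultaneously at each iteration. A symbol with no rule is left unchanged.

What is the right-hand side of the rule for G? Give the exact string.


Trying G -> GGG:
  Step 0: FG
  Step 1: FGGG
  Step 2: FGGGGGGGGG
Matches the given result.

Answer: GGG


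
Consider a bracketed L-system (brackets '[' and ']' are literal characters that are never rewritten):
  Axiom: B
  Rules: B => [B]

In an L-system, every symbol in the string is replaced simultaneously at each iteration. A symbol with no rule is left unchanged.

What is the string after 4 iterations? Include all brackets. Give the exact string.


Step 0: B
Step 1: [B]
Step 2: [[B]]
Step 3: [[[B]]]
Step 4: [[[[B]]]]

Answer: [[[[B]]]]


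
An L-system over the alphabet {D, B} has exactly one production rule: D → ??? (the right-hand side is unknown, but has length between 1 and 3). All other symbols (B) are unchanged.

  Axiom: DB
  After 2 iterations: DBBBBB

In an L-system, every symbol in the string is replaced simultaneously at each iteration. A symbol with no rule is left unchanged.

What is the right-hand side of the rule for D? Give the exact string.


Answer: DBB

Derivation:
Trying D → DBB:
  Step 0: DB
  Step 1: DBBB
  Step 2: DBBBBB
Matches the given result.


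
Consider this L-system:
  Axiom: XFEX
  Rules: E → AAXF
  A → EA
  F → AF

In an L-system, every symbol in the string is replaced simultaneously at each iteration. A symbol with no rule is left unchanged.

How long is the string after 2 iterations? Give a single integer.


Step 0: length = 4
Step 1: length = 8
Step 2: length = 13

Answer: 13


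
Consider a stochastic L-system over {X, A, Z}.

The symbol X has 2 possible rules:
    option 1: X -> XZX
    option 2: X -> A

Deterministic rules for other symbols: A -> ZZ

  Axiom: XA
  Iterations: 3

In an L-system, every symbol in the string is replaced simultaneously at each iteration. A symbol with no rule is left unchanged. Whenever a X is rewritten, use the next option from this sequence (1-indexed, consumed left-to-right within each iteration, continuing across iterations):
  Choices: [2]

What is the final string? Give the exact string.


Step 0: XA
Step 1: AZZ  (used choices [2])
Step 2: ZZZZ  (used choices [])
Step 3: ZZZZ  (used choices [])

Answer: ZZZZ


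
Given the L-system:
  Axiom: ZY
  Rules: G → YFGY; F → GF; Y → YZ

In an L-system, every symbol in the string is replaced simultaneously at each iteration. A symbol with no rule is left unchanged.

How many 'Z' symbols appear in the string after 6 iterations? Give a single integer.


Answer: 7

Derivation:
Step 0: ZY  (1 'Z')
Step 1: ZYZ  (2 'Z')
Step 2: ZYZZ  (3 'Z')
Step 3: ZYZZZ  (4 'Z')
Step 4: ZYZZZZ  (5 'Z')
Step 5: ZYZZZZZ  (6 'Z')
Step 6: ZYZZZZZZ  (7 'Z')


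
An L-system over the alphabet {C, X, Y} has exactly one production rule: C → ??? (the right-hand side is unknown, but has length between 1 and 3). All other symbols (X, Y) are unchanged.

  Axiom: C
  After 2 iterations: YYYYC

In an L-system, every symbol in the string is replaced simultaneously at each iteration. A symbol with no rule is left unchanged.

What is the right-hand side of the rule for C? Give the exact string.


Trying C → YYC:
  Step 0: C
  Step 1: YYC
  Step 2: YYYYC
Matches the given result.

Answer: YYC


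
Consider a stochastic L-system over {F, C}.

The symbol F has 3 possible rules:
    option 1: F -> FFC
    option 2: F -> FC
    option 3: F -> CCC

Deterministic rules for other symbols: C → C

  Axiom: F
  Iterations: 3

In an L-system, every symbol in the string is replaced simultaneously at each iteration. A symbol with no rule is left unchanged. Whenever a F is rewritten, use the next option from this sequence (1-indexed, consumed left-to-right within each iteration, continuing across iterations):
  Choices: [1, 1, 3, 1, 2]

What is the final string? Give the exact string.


Step 0: F
Step 1: FFC  (used choices [1])
Step 2: FFCCCCC  (used choices [1, 3])
Step 3: FFCFCCCCCC  (used choices [1, 2])

Answer: FFCFCCCCCC


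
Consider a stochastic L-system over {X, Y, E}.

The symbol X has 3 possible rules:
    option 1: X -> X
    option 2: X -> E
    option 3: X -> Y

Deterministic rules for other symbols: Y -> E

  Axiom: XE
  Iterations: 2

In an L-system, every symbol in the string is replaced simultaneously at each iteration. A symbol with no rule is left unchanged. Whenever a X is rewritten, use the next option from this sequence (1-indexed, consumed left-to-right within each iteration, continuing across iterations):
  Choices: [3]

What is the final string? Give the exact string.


Answer: EE

Derivation:
Step 0: XE
Step 1: YE  (used choices [3])
Step 2: EE  (used choices [])


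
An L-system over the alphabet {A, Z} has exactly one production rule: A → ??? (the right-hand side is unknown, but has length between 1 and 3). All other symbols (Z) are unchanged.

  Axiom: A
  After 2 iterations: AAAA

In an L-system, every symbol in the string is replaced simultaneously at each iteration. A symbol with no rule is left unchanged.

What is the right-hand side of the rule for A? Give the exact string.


Answer: AA

Derivation:
Trying A → AA:
  Step 0: A
  Step 1: AA
  Step 2: AAAA
Matches the given result.


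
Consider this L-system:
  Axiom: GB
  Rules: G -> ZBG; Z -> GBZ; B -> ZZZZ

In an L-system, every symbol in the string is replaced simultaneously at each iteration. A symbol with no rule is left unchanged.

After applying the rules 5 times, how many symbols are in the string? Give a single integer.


Step 0: length = 2
Step 1: length = 7
Step 2: length = 22
Step 3: length = 72
Step 4: length = 232
Step 5: length = 752

Answer: 752


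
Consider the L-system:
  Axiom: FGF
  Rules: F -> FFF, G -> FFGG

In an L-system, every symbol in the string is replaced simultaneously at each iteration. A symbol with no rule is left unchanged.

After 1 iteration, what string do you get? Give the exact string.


Step 0: FGF
Step 1: FFFFFGGFFF

Answer: FFFFFGGFFF


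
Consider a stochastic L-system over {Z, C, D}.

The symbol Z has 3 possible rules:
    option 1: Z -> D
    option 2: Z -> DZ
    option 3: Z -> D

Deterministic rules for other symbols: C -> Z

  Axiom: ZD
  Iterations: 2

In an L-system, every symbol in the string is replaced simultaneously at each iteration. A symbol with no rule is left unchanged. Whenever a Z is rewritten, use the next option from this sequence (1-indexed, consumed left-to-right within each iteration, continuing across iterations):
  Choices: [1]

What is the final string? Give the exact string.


Answer: DD

Derivation:
Step 0: ZD
Step 1: DD  (used choices [1])
Step 2: DD  (used choices [])


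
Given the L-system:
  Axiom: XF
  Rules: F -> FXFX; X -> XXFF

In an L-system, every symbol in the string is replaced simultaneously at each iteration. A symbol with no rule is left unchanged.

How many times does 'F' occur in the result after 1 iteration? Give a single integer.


Answer: 4

Derivation:
Step 0: XF  (1 'F')
Step 1: XXFFFXFX  (4 'F')


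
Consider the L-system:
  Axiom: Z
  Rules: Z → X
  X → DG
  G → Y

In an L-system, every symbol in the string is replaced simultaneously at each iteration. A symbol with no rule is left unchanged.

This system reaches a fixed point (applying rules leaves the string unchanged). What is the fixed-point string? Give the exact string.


Step 0: Z
Step 1: X
Step 2: DG
Step 3: DY
Step 4: DY  (unchanged — fixed point at step 3)

Answer: DY


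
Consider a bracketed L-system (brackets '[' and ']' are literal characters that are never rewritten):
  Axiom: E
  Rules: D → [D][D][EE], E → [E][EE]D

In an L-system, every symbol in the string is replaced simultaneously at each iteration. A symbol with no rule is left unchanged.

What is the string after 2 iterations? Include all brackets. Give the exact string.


Answer: [[E][EE]D][[E][EE]D[E][EE]D][D][D][EE]

Derivation:
Step 0: E
Step 1: [E][EE]D
Step 2: [[E][EE]D][[E][EE]D[E][EE]D][D][D][EE]


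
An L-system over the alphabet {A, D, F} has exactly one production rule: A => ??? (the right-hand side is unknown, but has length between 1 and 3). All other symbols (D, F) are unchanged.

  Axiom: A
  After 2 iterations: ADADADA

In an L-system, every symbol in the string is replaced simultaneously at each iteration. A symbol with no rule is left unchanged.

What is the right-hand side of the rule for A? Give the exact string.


Answer: ADA

Derivation:
Trying A => ADA:
  Step 0: A
  Step 1: ADA
  Step 2: ADADADA
Matches the given result.


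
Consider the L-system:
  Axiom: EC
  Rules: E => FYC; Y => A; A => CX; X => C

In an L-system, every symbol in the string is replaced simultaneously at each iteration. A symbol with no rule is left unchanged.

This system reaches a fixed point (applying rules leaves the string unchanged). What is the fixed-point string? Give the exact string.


Step 0: EC
Step 1: FYCC
Step 2: FACC
Step 3: FCXCC
Step 4: FCCCC
Step 5: FCCCC  (unchanged — fixed point at step 4)

Answer: FCCCC


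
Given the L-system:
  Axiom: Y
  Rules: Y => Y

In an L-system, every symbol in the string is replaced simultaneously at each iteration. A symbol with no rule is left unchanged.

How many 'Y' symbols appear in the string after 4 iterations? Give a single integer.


Step 0: Y  (1 'Y')
Step 1: Y  (1 'Y')
Step 2: Y  (1 'Y')
Step 3: Y  (1 'Y')
Step 4: Y  (1 'Y')

Answer: 1


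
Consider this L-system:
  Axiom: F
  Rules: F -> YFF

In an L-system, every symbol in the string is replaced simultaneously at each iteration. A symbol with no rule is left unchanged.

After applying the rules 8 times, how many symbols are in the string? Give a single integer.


Step 0: length = 1
Step 1: length = 3
Step 2: length = 7
Step 3: length = 15
Step 4: length = 31
Step 5: length = 63
Step 6: length = 127
Step 7: length = 255
Step 8: length = 511

Answer: 511


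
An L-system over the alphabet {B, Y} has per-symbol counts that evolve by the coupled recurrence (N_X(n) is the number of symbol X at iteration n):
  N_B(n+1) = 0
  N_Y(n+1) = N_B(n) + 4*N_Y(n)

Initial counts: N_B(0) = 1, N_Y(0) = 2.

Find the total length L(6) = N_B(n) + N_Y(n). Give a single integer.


Step 0: N_B=1, N_Y=2, L=3
Step 1: N_B=0, N_Y=9, L=9
Step 2: N_B=0, N_Y=36, L=36
Step 3: N_B=0, N_Y=144, L=144
Step 4: N_B=0, N_Y=576, L=576
Step 5: N_B=0, N_Y=2304, L=2304
Step 6: N_B=0, N_Y=9216, L=9216

Answer: 9216


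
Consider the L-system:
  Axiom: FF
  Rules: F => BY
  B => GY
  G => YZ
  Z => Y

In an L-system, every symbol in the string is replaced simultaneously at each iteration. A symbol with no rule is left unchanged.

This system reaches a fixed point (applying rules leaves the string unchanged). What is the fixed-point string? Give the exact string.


Step 0: FF
Step 1: BYBY
Step 2: GYYGYY
Step 3: YZYYYZYY
Step 4: YYYYYYYY
Step 5: YYYYYYYY  (unchanged — fixed point at step 4)

Answer: YYYYYYYY


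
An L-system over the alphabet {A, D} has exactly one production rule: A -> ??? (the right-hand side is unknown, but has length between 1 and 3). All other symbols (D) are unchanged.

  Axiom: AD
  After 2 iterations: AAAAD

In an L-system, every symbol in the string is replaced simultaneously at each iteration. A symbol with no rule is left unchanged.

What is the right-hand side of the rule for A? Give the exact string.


Trying A -> AA:
  Step 0: AD
  Step 1: AAD
  Step 2: AAAAD
Matches the given result.

Answer: AA


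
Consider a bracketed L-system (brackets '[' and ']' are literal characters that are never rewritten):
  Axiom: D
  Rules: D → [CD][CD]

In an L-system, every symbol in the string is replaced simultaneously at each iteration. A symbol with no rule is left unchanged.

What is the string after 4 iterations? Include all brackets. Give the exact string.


Step 0: D
Step 1: [CD][CD]
Step 2: [C[CD][CD]][C[CD][CD]]
Step 3: [C[C[CD][CD]][C[CD][CD]]][C[C[CD][CD]][C[CD][CD]]]
Step 4: [C[C[C[CD][CD]][C[CD][CD]]][C[C[CD][CD]][C[CD][CD]]]][C[C[C[CD][CD]][C[CD][CD]]][C[C[CD][CD]][C[CD][CD]]]]

Answer: [C[C[C[CD][CD]][C[CD][CD]]][C[C[CD][CD]][C[CD][CD]]]][C[C[C[CD][CD]][C[CD][CD]]][C[C[CD][CD]][C[CD][CD]]]]


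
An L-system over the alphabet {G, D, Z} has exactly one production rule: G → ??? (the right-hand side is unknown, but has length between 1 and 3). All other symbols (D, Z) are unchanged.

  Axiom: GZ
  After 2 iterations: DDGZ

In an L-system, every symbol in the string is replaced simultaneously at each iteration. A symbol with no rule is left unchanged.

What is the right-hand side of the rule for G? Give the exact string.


Trying G → DG:
  Step 0: GZ
  Step 1: DGZ
  Step 2: DDGZ
Matches the given result.

Answer: DG


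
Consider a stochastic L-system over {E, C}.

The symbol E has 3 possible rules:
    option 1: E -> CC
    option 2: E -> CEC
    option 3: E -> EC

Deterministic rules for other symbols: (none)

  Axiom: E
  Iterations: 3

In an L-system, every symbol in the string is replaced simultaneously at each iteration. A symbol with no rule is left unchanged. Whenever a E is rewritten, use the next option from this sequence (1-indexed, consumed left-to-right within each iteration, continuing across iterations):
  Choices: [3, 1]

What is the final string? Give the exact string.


Step 0: E
Step 1: EC  (used choices [3])
Step 2: CCC  (used choices [1])
Step 3: CCC  (used choices [])

Answer: CCC


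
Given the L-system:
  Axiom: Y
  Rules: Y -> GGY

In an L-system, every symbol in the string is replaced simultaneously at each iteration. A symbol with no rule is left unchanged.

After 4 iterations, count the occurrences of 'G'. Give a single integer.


Answer: 8

Derivation:
Step 0: Y  (0 'G')
Step 1: GGY  (2 'G')
Step 2: GGGGY  (4 'G')
Step 3: GGGGGGY  (6 'G')
Step 4: GGGGGGGGY  (8 'G')


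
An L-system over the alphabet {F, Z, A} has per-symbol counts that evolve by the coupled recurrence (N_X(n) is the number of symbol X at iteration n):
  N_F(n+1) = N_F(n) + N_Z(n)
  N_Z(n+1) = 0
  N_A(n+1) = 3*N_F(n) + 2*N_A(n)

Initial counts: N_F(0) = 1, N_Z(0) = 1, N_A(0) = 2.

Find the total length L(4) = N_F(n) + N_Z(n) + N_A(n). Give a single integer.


Answer: 100

Derivation:
Step 0: N_F=1, N_Z=1, N_A=2, L=4
Step 1: N_F=2, N_Z=0, N_A=7, L=9
Step 2: N_F=2, N_Z=0, N_A=20, L=22
Step 3: N_F=2, N_Z=0, N_A=46, L=48
Step 4: N_F=2, N_Z=0, N_A=98, L=100


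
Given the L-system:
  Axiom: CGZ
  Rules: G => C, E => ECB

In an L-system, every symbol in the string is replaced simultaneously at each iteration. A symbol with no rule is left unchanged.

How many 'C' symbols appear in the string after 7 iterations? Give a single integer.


Answer: 2

Derivation:
Step 0: CGZ  (1 'C')
Step 1: CCZ  (2 'C')
Step 2: CCZ  (2 'C')
Step 3: CCZ  (2 'C')
Step 4: CCZ  (2 'C')
Step 5: CCZ  (2 'C')
Step 6: CCZ  (2 'C')
Step 7: CCZ  (2 'C')


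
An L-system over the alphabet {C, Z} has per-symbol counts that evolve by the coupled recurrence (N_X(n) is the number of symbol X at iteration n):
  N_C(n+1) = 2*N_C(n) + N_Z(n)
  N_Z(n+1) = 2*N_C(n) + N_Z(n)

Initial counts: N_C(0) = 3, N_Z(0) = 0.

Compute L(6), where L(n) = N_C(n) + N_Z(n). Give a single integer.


Step 0: N_C=3, N_Z=0, L=3
Step 1: N_C=6, N_Z=6, L=12
Step 2: N_C=18, N_Z=18, L=36
Step 3: N_C=54, N_Z=54, L=108
Step 4: N_C=162, N_Z=162, L=324
Step 5: N_C=486, N_Z=486, L=972
Step 6: N_C=1458, N_Z=1458, L=2916

Answer: 2916
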